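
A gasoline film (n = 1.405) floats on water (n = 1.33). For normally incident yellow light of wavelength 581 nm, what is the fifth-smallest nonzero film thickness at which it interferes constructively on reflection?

At the upper boundary (n = 1.0 to n = 1.405) the reflected ray undergoes a half-wave phase shift.
Bottom surface (1.405 → 1.33): reflection off a lower-index medium gives no phase shift.
Exactly one π shift → a net half-wave offset.
So the condition for constructive reflection is 2 n t = (m + ½) λ.
The fifth-smallest nonzero thickness corresponds to m = 4: t = (m + ½) λ / (2 n) = 4.50 × 581 / (2 × 1.405) = 930 nm.

930 nm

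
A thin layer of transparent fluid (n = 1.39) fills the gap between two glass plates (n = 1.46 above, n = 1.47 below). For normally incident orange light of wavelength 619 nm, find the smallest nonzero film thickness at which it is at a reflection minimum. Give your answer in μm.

Ray reflecting at the top interface goes from n = 1.46 toward n = 1.39: no phase shift.
At the lower boundary (n = 1.39 to n = 1.47) the reflected ray undergoes a half-wave phase shift.
Net: one phase inversion between the two reflected rays.
So the condition for destructive reflection is 2 n t = m λ.
Minimum nonzero at m = 1: t = λ / (2 n) = 619 / (2 × 1.39) = 223 nm.

0.223 μm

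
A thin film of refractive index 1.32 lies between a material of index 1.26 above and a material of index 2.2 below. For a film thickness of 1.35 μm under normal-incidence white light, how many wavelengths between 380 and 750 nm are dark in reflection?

4

Ray reflecting at the top interface goes from n = 1.26 toward n = 1.32: a half-wave phase shift.
At the lower boundary (n = 1.32 to n = 2.2) the reflected ray undergoes a half-wave phase shift.
Net: no relative phase inversion (both shifts match).
With no net inversion, destructive interference in reflection requires 2 n t = (m + ½) λ.
λ = 2 n t / (m + ½) = 3564 / (m + ½) nm.
m=4: 792 nm (IR); m=5: 648 nm (visible); m=6: 548 nm (visible); m=7: 475 nm (visible); m=8: 419 nm (visible); m=9: 375 nm (UV).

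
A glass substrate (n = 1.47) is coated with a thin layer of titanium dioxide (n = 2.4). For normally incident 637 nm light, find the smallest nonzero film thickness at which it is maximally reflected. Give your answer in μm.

Ray reflecting at the top interface goes from n = 1.0 toward n = 2.4: a half-wave phase shift.
Ray reflecting at the bottom interface goes from n = 2.4 toward n = 1.47: no phase shift.
The two reflections differ by half a wavelength.
For strong reflection here: 2 n t = (m + ½) λ.
Minimum at m = 0: t = λ / (4 n) = 637 / (4 × 2.4) = 66.4 nm.

0.0664 μm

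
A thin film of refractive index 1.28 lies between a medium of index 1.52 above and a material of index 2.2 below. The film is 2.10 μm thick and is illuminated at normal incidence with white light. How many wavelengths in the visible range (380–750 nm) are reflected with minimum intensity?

At the upper boundary (n = 1.52 to n = 1.28) the reflected ray undergoes no phase shift.
Ray reflecting at the bottom interface goes from n = 1.28 toward n = 2.2: a half-wave phase shift.
The two reflections differ by half a wavelength.
With one net inversion, destructive interference in reflection requires 2 n t = m λ.
λ = 2 n t / m = 5376 / m nm.
m=7: 768 nm (IR); m=8: 672 nm (visible); m=9: 597 nm (visible); m=10: 538 nm (visible); m=11: 489 nm (visible); m=12: 448 nm (visible); m=13: 414 nm (visible); m=14: 384 nm (visible); m=15: 358 nm (UV).

7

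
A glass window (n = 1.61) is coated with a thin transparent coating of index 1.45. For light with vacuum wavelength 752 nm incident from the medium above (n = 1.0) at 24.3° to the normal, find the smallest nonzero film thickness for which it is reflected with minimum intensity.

At the upper boundary (n = 1.0 to n = 1.45) the reflected ray undergoes a half-wave phase shift.
Bottom surface (1.45 → 1.61): reflection off a higher-index medium gives a half-wave phase shift.
The two reflections carry the same phase change, so no net offset.
So the condition for destructive reflection is 2 n t cos θ_r = (m + ½) λ.
Snell's law: 1.0 sin 24.3° = 1.45 sin θ_r → sin θ_r = 0.284, cos θ_r = 0.959.
Minimum at m = 0: t = λ / (4 n cos θ_r) = 752 / (4 × 1.45 × 0.959) = 135 nm.

135 nm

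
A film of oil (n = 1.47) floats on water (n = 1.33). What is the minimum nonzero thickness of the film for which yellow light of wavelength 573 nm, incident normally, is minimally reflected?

At the upper boundary (n = 1.0 to n = 1.47) the reflected ray undergoes a half-wave phase shift.
At the lower boundary (n = 1.47 to n = 1.33) the reflected ray undergoes no phase shift.
The two reflections differ by half a wavelength.
For minimum reflection here: 2 n t = m λ.
Minimum nonzero at m = 1: t = λ / (2 n) = 573 / (2 × 1.47) = 195 nm.

195 nm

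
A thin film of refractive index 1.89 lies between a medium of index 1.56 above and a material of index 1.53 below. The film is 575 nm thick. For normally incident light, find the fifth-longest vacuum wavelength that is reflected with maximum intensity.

At the upper boundary (n = 1.56 to n = 1.89) the reflected ray undergoes a half-wave phase shift.
Ray reflecting at the bottom interface goes from n = 1.89 toward n = 1.53: no phase shift.
Net: one phase inversion between the two reflected rays.
So the condition for constructive reflection is 2 n t = (m + ½) λ.
λ = 2 n t / (m + ½). The fifth-longest wavelength is m = 4: λ = 2 × 1.89 × 575 / 4.50 = 483 nm.

483 nm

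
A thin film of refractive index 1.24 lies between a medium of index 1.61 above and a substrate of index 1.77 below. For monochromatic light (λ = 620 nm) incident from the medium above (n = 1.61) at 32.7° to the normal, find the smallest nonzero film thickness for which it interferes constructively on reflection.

Ray reflecting at the top interface goes from n = 1.61 toward n = 1.24: no phase shift.
At the lower boundary (n = 1.24 to n = 1.77) the reflected ray undergoes a half-wave phase shift.
The two reflections differ by half a wavelength.
With one net inversion, constructive interference in reflection requires 2 n t cos θ_r = (m + ½) λ.
Snell's law: 1.61 sin 32.7° = 1.24 sin θ_r → sin θ_r = 0.701, cos θ_r = 0.713.
Minimum at m = 0: t = λ / (4 n cos θ_r) = 620 / (4 × 1.24 × 0.713) = 175 nm.

175 nm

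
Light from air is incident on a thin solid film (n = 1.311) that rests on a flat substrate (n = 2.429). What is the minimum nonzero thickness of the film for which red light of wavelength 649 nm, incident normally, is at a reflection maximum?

Ray reflecting at the top interface goes from n = 1.0 toward n = 1.311: a half-wave phase shift.
Ray reflecting at the bottom interface goes from n = 1.311 toward n = 2.429: a half-wave phase shift.
Zero or two π shifts → no net half-wave offset.
With no net inversion, constructive interference in reflection requires 2 n t = m λ.
Minimum nonzero at m = 1: t = λ / (2 n) = 649 / (2 × 1.311) = 248 nm.

248 nm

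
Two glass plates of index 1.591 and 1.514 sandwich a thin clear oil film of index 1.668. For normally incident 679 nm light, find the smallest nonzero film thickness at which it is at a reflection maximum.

At the upper boundary (n = 1.591 to n = 1.668) the reflected ray undergoes a half-wave phase shift.
Ray reflecting at the bottom interface goes from n = 1.668 toward n = 1.514: no phase shift.
The two reflections differ by half a wavelength.
With one net inversion, constructive interference in reflection requires 2 n t = (m + ½) λ.
Minimum at m = 0: t = λ / (4 n) = 679 / (4 × 1.668) = 102 nm.

102 nm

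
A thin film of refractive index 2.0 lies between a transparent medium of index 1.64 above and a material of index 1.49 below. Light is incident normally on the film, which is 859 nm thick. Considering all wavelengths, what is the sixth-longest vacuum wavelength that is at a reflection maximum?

Top surface (1.64 → 2.0): reflection off a higher-index medium gives a half-wave phase shift.
At the lower boundary (n = 2.0 to n = 1.49) the reflected ray undergoes no phase shift.
Net: one phase inversion between the two reflected rays.
With one net inversion, constructive interference in reflection requires 2 n t = (m + ½) λ.
λ = 2 n t / (m + ½). The sixth-longest wavelength is m = 5: λ = 2 × 2.0 × 859 / 5.50 = 625 nm.

625 nm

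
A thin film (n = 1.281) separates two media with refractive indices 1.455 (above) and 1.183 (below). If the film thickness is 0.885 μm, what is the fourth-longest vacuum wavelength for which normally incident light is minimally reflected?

648 nm

Ray reflecting at the top interface goes from n = 1.455 toward n = 1.281: no phase shift.
Bottom surface (1.281 → 1.183): reflection off a lower-index medium gives no phase shift.
Net: no relative phase inversion (both shifts match).
With no net inversion, destructive interference in reflection requires 2 n t = (m + ½) λ.
λ = 2 n t / (m + ½). The fourth-longest wavelength is m = 3: λ = 2 × 1.281 × 885 / 3.50 = 648 nm.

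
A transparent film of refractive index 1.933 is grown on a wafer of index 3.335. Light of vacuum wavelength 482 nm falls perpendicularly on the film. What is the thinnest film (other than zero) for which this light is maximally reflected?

Ray reflecting at the top interface goes from n = 1.0 toward n = 1.933: a half-wave phase shift.
Ray reflecting at the bottom interface goes from n = 1.933 toward n = 3.335: a half-wave phase shift.
Net: no relative phase inversion (both shifts match).
With no net inversion, constructive interference in reflection requires 2 n t = m λ.
Minimum nonzero at m = 1: t = λ / (2 n) = 482 / (2 × 1.933) = 125 nm.

125 nm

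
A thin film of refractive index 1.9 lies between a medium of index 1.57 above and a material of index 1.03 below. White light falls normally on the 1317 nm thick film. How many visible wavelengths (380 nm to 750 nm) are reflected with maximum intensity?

6

Ray reflecting at the top interface goes from n = 1.57 toward n = 1.9: a half-wave phase shift.
Ray reflecting at the bottom interface goes from n = 1.9 toward n = 1.03: no phase shift.
The two reflections differ by half a wavelength.
With one net inversion, constructive interference in reflection requires 2 n t = (m + ½) λ.
λ = 2 n t / (m + ½) = 5005 / (m + ½) nm.
m=6: 770 nm (IR); m=7: 667 nm (visible); m=8: 589 nm (visible); m=9: 527 nm (visible); m=10: 477 nm (visible); m=11: 435 nm (visible); m=12: 400 nm (visible); m=13: 371 nm (UV).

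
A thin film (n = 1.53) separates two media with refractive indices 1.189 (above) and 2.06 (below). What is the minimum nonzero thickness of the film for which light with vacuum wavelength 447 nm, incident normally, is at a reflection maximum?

146 nm

At the upper boundary (n = 1.189 to n = 1.53) the reflected ray undergoes a half-wave phase shift.
Bottom surface (1.53 → 2.06): reflection off a higher-index medium gives a half-wave phase shift.
Zero or two π shifts → no net half-wave offset.
For maximum reflection here: 2 n t = m λ.
Minimum nonzero at m = 1: t = λ / (2 n) = 447 / (2 × 1.53) = 146 nm.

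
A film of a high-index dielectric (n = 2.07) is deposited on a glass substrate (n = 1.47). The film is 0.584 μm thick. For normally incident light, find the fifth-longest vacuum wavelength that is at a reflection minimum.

Ray reflecting at the top interface goes from n = 1.0 toward n = 2.07: a half-wave phase shift.
Bottom surface (2.07 → 1.47): reflection off a lower-index medium gives no phase shift.
The two reflections differ by half a wavelength.
So the condition for destructive reflection is 2 n t = m λ.
λ = 2 n t / m. The fifth-longest wavelength is m = 5: λ = 2 × 2.07 × 584 / 5.00 = 484 nm.

484 nm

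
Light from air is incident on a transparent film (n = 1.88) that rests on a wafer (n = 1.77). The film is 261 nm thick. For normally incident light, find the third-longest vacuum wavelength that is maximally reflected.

Ray reflecting at the top interface goes from n = 1.0 toward n = 1.88: a half-wave phase shift.
Bottom surface (1.88 → 1.77): reflection off a lower-index medium gives no phase shift.
Net: one phase inversion between the two reflected rays.
So the condition for constructive reflection is 2 n t = (m + ½) λ.
λ = 2 n t / (m + ½). The third-longest wavelength is m = 2: λ = 2 × 1.88 × 261 / 2.50 = 393 nm.

393 nm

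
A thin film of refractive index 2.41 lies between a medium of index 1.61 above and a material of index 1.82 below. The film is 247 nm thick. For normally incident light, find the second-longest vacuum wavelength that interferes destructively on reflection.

595 nm

Top surface (1.61 → 2.41): reflection off a higher-index medium gives a half-wave phase shift.
Ray reflecting at the bottom interface goes from n = 2.41 toward n = 1.82: no phase shift.
The two reflections differ by half a wavelength.
For dark reflection here: 2 n t = m λ.
λ = 2 n t / m. The second-longest wavelength is m = 2: λ = 2 × 2.41 × 247 / 2.00 = 595 nm.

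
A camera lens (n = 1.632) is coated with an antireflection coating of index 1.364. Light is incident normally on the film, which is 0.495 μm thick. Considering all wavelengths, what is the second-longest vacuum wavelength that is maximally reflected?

675 nm

Top surface (1.0 → 1.364): reflection off a higher-index medium gives a half-wave phase shift.
Bottom surface (1.364 → 1.632): reflection off a higher-index medium gives a half-wave phase shift.
Net: no relative phase inversion (both shifts match).
For strong reflection here: 2 n t = m λ.
λ = 2 n t / m. The second-longest wavelength is m = 2: λ = 2 × 1.364 × 495 / 2.00 = 675 nm.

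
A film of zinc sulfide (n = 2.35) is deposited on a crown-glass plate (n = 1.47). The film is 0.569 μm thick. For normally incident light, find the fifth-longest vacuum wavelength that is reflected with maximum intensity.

Ray reflecting at the top interface goes from n = 1.0 toward n = 2.35: a half-wave phase shift.
At the lower boundary (n = 2.35 to n = 1.47) the reflected ray undergoes no phase shift.
Exactly one π shift → a net half-wave offset.
For bright reflection here: 2 n t = (m + ½) λ.
λ = 2 n t / (m + ½). The fifth-longest wavelength is m = 4: λ = 2 × 2.35 × 569 / 4.50 = 594 nm.

594 nm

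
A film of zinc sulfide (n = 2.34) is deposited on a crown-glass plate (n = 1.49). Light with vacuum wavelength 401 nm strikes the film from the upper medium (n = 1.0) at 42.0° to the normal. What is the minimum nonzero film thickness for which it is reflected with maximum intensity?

44.7 nm

Ray reflecting at the top interface goes from n = 1.0 toward n = 2.34: a half-wave phase shift.
At the lower boundary (n = 2.34 to n = 1.49) the reflected ray undergoes no phase shift.
Net: one phase inversion between the two reflected rays.
So the condition for constructive reflection is 2 n t cos θ_r = (m + ½) λ.
Snell's law: 1.0 sin 42.0° = 2.34 sin θ_r → sin θ_r = 0.286, cos θ_r = 0.958.
Minimum at m = 0: t = λ / (4 n cos θ_r) = 401 / (4 × 2.34 × 0.958) = 44.7 nm.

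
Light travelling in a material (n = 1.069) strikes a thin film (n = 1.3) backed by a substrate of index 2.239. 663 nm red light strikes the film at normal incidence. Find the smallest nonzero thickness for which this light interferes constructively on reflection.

Top surface (1.069 → 1.3): reflection off a higher-index medium gives a half-wave phase shift.
Bottom surface (1.3 → 2.239): reflection off a higher-index medium gives a half-wave phase shift.
Zero or two π shifts → no net half-wave offset.
So the condition for constructive reflection is 2 n t = m λ.
The smallest nonzero thickness corresponds to m = 1: t = m λ / (2 n) = 1.00 × 663 / (2 × 1.3) = 255 nm.

255 nm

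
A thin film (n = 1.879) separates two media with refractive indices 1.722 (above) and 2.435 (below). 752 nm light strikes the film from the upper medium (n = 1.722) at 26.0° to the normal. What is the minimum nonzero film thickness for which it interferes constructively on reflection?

At the upper boundary (n = 1.722 to n = 1.879) the reflected ray undergoes a half-wave phase shift.
Bottom surface (1.879 → 2.435): reflection off a higher-index medium gives a half-wave phase shift.
Net: no relative phase inversion (both shifts match).
With no net inversion, constructive interference in reflection requires 2 n t cos θ_r = m λ.
Snell's law: 1.722 sin 26.0° = 1.879 sin θ_r → sin θ_r = 0.402, cos θ_r = 0.916.
Minimum nonzero at m = 1: t = λ / (2 n cos θ_r) = 752 / (2 × 1.879 × 0.916) = 219 nm.

219 nm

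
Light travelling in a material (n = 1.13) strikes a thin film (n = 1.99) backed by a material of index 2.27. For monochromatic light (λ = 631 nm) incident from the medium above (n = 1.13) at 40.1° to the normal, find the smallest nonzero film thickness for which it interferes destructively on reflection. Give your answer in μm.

0.0852 μm

At the upper boundary (n = 1.13 to n = 1.99) the reflected ray undergoes a half-wave phase shift.
Ray reflecting at the bottom interface goes from n = 1.99 toward n = 2.27: a half-wave phase shift.
Zero or two π shifts → no net half-wave offset.
For minimum reflection here: 2 n t cos θ_r = (m + ½) λ.
Snell's law: 1.13 sin 40.1° = 1.99 sin θ_r → sin θ_r = 0.366, cos θ_r = 0.931.
Minimum at m = 0: t = λ / (4 n cos θ_r) = 631 / (4 × 1.99 × 0.931) = 85.2 nm.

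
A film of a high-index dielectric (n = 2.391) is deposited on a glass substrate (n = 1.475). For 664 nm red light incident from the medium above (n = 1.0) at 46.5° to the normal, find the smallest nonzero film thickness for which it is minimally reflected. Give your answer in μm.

Ray reflecting at the top interface goes from n = 1.0 toward n = 2.391: a half-wave phase shift.
At the lower boundary (n = 2.391 to n = 1.475) the reflected ray undergoes no phase shift.
Net: one phase inversion between the two reflected rays.
With one net inversion, destructive interference in reflection requires 2 n t cos θ_r = m λ.
Snell's law: 1.0 sin 46.5° = 2.391 sin θ_r → sin θ_r = 0.303, cos θ_r = 0.953.
Minimum nonzero at m = 1: t = λ / (2 n cos θ_r) = 664 / (2 × 2.391 × 0.953) = 146 nm.

0.146 μm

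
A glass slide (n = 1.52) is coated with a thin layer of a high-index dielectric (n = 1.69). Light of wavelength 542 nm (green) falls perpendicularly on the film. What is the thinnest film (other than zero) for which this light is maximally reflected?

80.2 nm

Top surface (1.0 → 1.69): reflection off a higher-index medium gives a half-wave phase shift.
Ray reflecting at the bottom interface goes from n = 1.69 toward n = 1.52: no phase shift.
Exactly one π shift → a net half-wave offset.
For strong reflection here: 2 n t = (m + ½) λ.
Minimum at m = 0: t = λ / (4 n) = 542 / (4 × 1.69) = 80.2 nm.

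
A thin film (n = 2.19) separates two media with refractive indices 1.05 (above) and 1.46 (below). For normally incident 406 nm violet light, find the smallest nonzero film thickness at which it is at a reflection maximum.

Ray reflecting at the top interface goes from n = 1.05 toward n = 2.19: a half-wave phase shift.
Bottom surface (2.19 → 1.46): reflection off a lower-index medium gives no phase shift.
Exactly one π shift → a net half-wave offset.
For maximum reflection here: 2 n t = (m + ½) λ.
Minimum at m = 0: t = λ / (4 n) = 406 / (4 × 2.19) = 46.3 nm.

46.3 nm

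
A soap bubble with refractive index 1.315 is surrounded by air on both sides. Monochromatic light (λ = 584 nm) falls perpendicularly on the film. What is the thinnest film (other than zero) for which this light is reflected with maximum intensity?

At the upper boundary (n = 1.0 to n = 1.315) the reflected ray undergoes a half-wave phase shift.
Bottom surface (1.315 → 1.0): reflection off a lower-index medium gives no phase shift.
Net: one phase inversion between the two reflected rays.
For bright reflection here: 2 n t = (m + ½) λ.
Minimum at m = 0: t = λ / (4 n) = 584 / (4 × 1.315) = 111 nm.

111 nm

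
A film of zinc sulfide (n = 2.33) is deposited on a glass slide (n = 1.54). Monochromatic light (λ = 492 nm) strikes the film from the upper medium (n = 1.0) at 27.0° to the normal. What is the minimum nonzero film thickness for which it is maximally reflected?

53.8 nm

Ray reflecting at the top interface goes from n = 1.0 toward n = 2.33: a half-wave phase shift.
Bottom surface (2.33 → 1.54): reflection off a lower-index medium gives no phase shift.
Net: one phase inversion between the two reflected rays.
So the condition for constructive reflection is 2 n t cos θ_r = (m + ½) λ.
Snell's law: 1.0 sin 27.0° = 2.33 sin θ_r → sin θ_r = 0.195, cos θ_r = 0.981.
Minimum at m = 0: t = λ / (4 n cos θ_r) = 492 / (4 × 2.33 × 0.981) = 53.8 nm.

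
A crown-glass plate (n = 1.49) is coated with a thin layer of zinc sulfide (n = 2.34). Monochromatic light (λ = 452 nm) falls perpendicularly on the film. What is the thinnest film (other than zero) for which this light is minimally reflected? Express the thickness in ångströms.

966 Å

Top surface (1.0 → 2.34): reflection off a higher-index medium gives a half-wave phase shift.
Bottom surface (2.34 → 1.49): reflection off a lower-index medium gives no phase shift.
The two reflections differ by half a wavelength.
So the condition for destructive reflection is 2 n t = m λ.
Minimum nonzero at m = 1: t = λ / (2 n) = 452 / (2 × 2.34) = 96.6 nm.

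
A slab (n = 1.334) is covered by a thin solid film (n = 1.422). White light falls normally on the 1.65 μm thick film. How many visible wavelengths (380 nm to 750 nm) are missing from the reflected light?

6

Ray reflecting at the top interface goes from n = 1.0 toward n = 1.422: a half-wave phase shift.
At the lower boundary (n = 1.422 to n = 1.334) the reflected ray undergoes no phase shift.
Exactly one π shift → a net half-wave offset.
So the condition for destructive reflection is 2 n t = m λ.
λ = 2 n t / m = 4693 / m nm.
m=6: 782 nm (IR); m=7: 670 nm (visible); m=8: 587 nm (visible); m=9: 521 nm (visible); m=10: 469 nm (visible); m=11: 427 nm (visible); m=12: 391 nm (visible); m=13: 361 nm (UV).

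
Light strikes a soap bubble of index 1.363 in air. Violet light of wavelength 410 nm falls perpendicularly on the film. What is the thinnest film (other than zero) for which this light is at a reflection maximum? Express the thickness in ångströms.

Ray reflecting at the top interface goes from n = 1.0 toward n = 1.363: a half-wave phase shift.
At the lower boundary (n = 1.363 to n = 1.0) the reflected ray undergoes no phase shift.
Exactly one π shift → a net half-wave offset.
So the condition for constructive reflection is 2 n t = (m + ½) λ.
Minimum at m = 0: t = λ / (4 n) = 410 / (4 × 1.363) = 75.2 nm.

752 Å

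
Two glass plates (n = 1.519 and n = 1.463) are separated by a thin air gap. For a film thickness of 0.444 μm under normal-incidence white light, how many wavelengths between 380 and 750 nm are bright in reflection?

1

Ray reflecting at the top interface goes from n = 1.519 toward n = 1.0: no phase shift.
Ray reflecting at the bottom interface goes from n = 1.0 toward n = 1.463: a half-wave phase shift.
Net: one phase inversion between the two reflected rays.
For maximum reflection here: 2 n t = (m + ½) λ.
λ = 2 n t / (m + ½) = 888 / (m + ½) nm.
m=0: 1776 nm (IR); m=1: 592 nm (visible); m=2: 355 nm (UV).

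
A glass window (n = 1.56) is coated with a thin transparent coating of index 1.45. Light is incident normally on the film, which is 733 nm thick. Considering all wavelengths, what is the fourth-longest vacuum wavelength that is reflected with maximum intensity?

Top surface (1.0 → 1.45): reflection off a higher-index medium gives a half-wave phase shift.
At the lower boundary (n = 1.45 to n = 1.56) the reflected ray undergoes a half-wave phase shift.
Zero or two π shifts → no net half-wave offset.
With no net inversion, constructive interference in reflection requires 2 n t = m λ.
λ = 2 n t / m. The fourth-longest wavelength is m = 4: λ = 2 × 1.45 × 733 / 4.00 = 531 nm.

531 nm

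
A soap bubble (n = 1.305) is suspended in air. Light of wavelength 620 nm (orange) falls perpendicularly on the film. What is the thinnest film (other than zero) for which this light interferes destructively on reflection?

Top surface (1.0 → 1.305): reflection off a higher-index medium gives a half-wave phase shift.
At the lower boundary (n = 1.305 to n = 1.0) the reflected ray undergoes no phase shift.
The two reflections differ by half a wavelength.
With one net inversion, destructive interference in reflection requires 2 n t = m λ.
Minimum nonzero at m = 1: t = λ / (2 n) = 620 / (2 × 1.305) = 238 nm.

238 nm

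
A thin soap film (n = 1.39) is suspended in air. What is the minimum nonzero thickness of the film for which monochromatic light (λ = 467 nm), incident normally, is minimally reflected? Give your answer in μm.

0.168 μm

Ray reflecting at the top interface goes from n = 1.0 toward n = 1.39: a half-wave phase shift.
At the lower boundary (n = 1.39 to n = 1.0) the reflected ray undergoes no phase shift.
Net: one phase inversion between the two reflected rays.
So the condition for destructive reflection is 2 n t = m λ.
Minimum nonzero at m = 1: t = λ / (2 n) = 467 / (2 × 1.39) = 168 nm.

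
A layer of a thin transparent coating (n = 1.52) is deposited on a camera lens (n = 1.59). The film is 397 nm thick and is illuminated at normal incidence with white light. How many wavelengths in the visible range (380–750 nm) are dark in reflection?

1

At the upper boundary (n = 1.0 to n = 1.52) the reflected ray undergoes a half-wave phase shift.
Ray reflecting at the bottom interface goes from n = 1.52 toward n = 1.59: a half-wave phase shift.
Net: no relative phase inversion (both shifts match).
With no net inversion, destructive interference in reflection requires 2 n t = (m + ½) λ.
λ = 2 n t / (m + ½) = 1207 / (m + ½) nm.
m=1: 805 nm (IR); m=2: 483 nm (visible); m=3: 345 nm (UV).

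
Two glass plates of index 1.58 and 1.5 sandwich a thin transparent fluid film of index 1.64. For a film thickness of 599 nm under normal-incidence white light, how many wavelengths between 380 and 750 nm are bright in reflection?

2

Ray reflecting at the top interface goes from n = 1.58 toward n = 1.64: a half-wave phase shift.
Bottom surface (1.64 → 1.5): reflection off a lower-index medium gives no phase shift.
The two reflections differ by half a wavelength.
With one net inversion, constructive interference in reflection requires 2 n t = (m + ½) λ.
λ = 2 n t / (m + ½) = 1965 / (m + ½) nm.
m=2: 786 nm (IR); m=3: 561 nm (visible); m=4: 437 nm (visible); m=5: 357 nm (UV).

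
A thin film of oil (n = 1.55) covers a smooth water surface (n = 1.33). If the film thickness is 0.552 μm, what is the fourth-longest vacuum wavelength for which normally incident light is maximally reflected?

Top surface (1.0 → 1.55): reflection off a higher-index medium gives a half-wave phase shift.
Ray reflecting at the bottom interface goes from n = 1.55 toward n = 1.33: no phase shift.
The two reflections differ by half a wavelength.
With one net inversion, constructive interference in reflection requires 2 n t = (m + ½) λ.
λ = 2 n t / (m + ½). The fourth-longest wavelength is m = 3: λ = 2 × 1.55 × 552 / 3.50 = 489 nm.

489 nm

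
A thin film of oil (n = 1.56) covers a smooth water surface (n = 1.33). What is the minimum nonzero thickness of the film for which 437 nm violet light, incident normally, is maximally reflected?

70.0 nm

Top surface (1.0 → 1.56): reflection off a higher-index medium gives a half-wave phase shift.
At the lower boundary (n = 1.56 to n = 1.33) the reflected ray undergoes no phase shift.
The two reflections differ by half a wavelength.
With one net inversion, constructive interference in reflection requires 2 n t = (m + ½) λ.
Minimum at m = 0: t = λ / (4 n) = 437 / (4 × 1.56) = 70.0 nm.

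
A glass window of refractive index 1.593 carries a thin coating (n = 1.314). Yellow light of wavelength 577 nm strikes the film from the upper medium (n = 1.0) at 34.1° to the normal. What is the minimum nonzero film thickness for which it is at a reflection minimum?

121 nm

At the upper boundary (n = 1.0 to n = 1.314) the reflected ray undergoes a half-wave phase shift.
Ray reflecting at the bottom interface goes from n = 1.314 toward n = 1.593: a half-wave phase shift.
Zero or two π shifts → no net half-wave offset.
So the condition for destructive reflection is 2 n t cos θ_r = (m + ½) λ.
Snell's law: 1.0 sin 34.1° = 1.314 sin θ_r → sin θ_r = 0.427, cos θ_r = 0.904.
Minimum at m = 0: t = λ / (4 n cos θ_r) = 577 / (4 × 1.314 × 0.904) = 121 nm.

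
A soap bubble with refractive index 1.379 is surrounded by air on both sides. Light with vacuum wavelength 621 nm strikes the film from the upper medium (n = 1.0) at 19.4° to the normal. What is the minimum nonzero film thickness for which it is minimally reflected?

232 nm

Top surface (1.0 → 1.379): reflection off a higher-index medium gives a half-wave phase shift.
Bottom surface (1.379 → 1.0): reflection off a lower-index medium gives no phase shift.
Exactly one π shift → a net half-wave offset.
So the condition for destructive reflection is 2 n t cos θ_r = m λ.
Snell's law: 1.0 sin 19.4° = 1.379 sin θ_r → sin θ_r = 0.241, cos θ_r = 0.971.
Minimum nonzero at m = 1: t = λ / (2 n cos θ_r) = 621 / (2 × 1.379 × 0.971) = 232 nm.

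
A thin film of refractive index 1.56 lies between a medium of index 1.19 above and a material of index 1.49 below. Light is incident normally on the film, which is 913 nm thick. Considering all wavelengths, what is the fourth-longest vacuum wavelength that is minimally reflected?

At the upper boundary (n = 1.19 to n = 1.56) the reflected ray undergoes a half-wave phase shift.
At the lower boundary (n = 1.56 to n = 1.49) the reflected ray undergoes no phase shift.
The two reflections differ by half a wavelength.
With one net inversion, destructive interference in reflection requires 2 n t = m λ.
λ = 2 n t / m. The fourth-longest wavelength is m = 4: λ = 2 × 1.56 × 913 / 4.00 = 712 nm.

712 nm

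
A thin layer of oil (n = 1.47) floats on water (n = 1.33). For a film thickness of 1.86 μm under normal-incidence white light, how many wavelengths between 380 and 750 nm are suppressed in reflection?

7

At the upper boundary (n = 1.0 to n = 1.47) the reflected ray undergoes a half-wave phase shift.
At the lower boundary (n = 1.47 to n = 1.33) the reflected ray undergoes no phase shift.
The two reflections differ by half a wavelength.
For weak reflection here: 2 n t = m λ.
λ = 2 n t / m = 5468 / m nm.
m=7: 781 nm (IR); m=8: 684 nm (visible); m=9: 608 nm (visible); m=10: 547 nm (visible); m=11: 497 nm (visible); m=12: 456 nm (visible); m=13: 421 nm (visible); m=14: 391 nm (visible); m=15: 365 nm (UV).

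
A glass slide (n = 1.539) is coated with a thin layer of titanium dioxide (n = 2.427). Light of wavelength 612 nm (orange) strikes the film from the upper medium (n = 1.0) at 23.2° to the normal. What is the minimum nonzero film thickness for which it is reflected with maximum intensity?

Top surface (1.0 → 2.427): reflection off a higher-index medium gives a half-wave phase shift.
At the lower boundary (n = 2.427 to n = 1.539) the reflected ray undergoes no phase shift.
The two reflections differ by half a wavelength.
For strong reflection here: 2 n t cos θ_r = (m + ½) λ.
Snell's law: 1.0 sin 23.2° = 2.427 sin θ_r → sin θ_r = 0.162, cos θ_r = 0.987.
Minimum at m = 0: t = λ / (4 n cos θ_r) = 612 / (4 × 2.427 × 0.987) = 63.9 nm.

63.9 nm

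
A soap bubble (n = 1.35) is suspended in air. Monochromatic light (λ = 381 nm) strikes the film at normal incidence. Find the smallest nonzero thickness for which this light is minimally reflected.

Ray reflecting at the top interface goes from n = 1.0 toward n = 1.35: a half-wave phase shift.
At the lower boundary (n = 1.35 to n = 1.0) the reflected ray undergoes no phase shift.
Exactly one π shift → a net half-wave offset.
So the condition for destructive reflection is 2 n t = m λ.
The smallest nonzero thickness corresponds to m = 1: t = m λ / (2 n) = 1.00 × 381 / (2 × 1.35) = 141 nm.

141 nm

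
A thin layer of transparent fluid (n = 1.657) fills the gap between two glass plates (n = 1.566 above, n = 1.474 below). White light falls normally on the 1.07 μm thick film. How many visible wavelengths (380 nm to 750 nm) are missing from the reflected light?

5

Ray reflecting at the top interface goes from n = 1.566 toward n = 1.657: a half-wave phase shift.
Ray reflecting at the bottom interface goes from n = 1.657 toward n = 1.474: no phase shift.
Net: one phase inversion between the two reflected rays.
With one net inversion, destructive interference in reflection requires 2 n t = m λ.
λ = 2 n t / m = 3546 / m nm.
m=4: 886 nm (IR); m=5: 709 nm (visible); m=6: 591 nm (visible); m=7: 507 nm (visible); m=8: 443 nm (visible); m=9: 394 nm (visible); m=10: 355 nm (UV).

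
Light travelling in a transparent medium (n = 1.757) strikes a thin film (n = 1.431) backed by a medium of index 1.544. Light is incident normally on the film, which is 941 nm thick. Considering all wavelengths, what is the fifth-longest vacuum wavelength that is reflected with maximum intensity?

Ray reflecting at the top interface goes from n = 1.757 toward n = 1.431: no phase shift.
Ray reflecting at the bottom interface goes from n = 1.431 toward n = 1.544: a half-wave phase shift.
The two reflections differ by half a wavelength.
With one net inversion, constructive interference in reflection requires 2 n t = (m + ½) λ.
λ = 2 n t / (m + ½). The fifth-longest wavelength is m = 4: λ = 2 × 1.431 × 941 / 4.50 = 598 nm.

598 nm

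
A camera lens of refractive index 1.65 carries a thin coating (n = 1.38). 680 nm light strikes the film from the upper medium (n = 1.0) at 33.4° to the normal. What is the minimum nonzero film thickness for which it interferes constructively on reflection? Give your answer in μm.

0.269 μm

Top surface (1.0 → 1.38): reflection off a higher-index medium gives a half-wave phase shift.
At the lower boundary (n = 1.38 to n = 1.65) the reflected ray undergoes a half-wave phase shift.
Net: no relative phase inversion (both shifts match).
So the condition for constructive reflection is 2 n t cos θ_r = m λ.
Snell's law: 1.0 sin 33.4° = 1.38 sin θ_r → sin θ_r = 0.399, cos θ_r = 0.917.
Minimum nonzero at m = 1: t = λ / (2 n cos θ_r) = 680 / (2 × 1.38 × 0.917) = 269 nm.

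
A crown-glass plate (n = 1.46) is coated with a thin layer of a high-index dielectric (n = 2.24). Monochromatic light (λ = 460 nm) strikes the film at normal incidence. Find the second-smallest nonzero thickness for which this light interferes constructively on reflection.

Ray reflecting at the top interface goes from n = 1.0 toward n = 2.24: a half-wave phase shift.
Bottom surface (2.24 → 1.46): reflection off a lower-index medium gives no phase shift.
The two reflections differ by half a wavelength.
For strong reflection here: 2 n t = (m + ½) λ.
The second-smallest nonzero thickness corresponds to m = 1: t = (m + ½) λ / (2 n) = 1.50 × 460 / (2 × 2.24) = 154 nm.

154 nm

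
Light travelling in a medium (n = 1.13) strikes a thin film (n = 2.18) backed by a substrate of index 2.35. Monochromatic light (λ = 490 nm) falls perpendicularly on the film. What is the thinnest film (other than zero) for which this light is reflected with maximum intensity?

112 nm

Ray reflecting at the top interface goes from n = 1.13 toward n = 2.18: a half-wave phase shift.
Ray reflecting at the bottom interface goes from n = 2.18 toward n = 2.35: a half-wave phase shift.
The two reflections carry the same phase change, so no net offset.
With no net inversion, constructive interference in reflection requires 2 n t = m λ.
Minimum nonzero at m = 1: t = λ / (2 n) = 490 / (2 × 2.18) = 112 nm.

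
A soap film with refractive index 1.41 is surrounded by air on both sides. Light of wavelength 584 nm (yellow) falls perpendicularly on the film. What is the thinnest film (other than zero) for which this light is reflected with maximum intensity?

104 nm

Top surface (1.0 → 1.41): reflection off a higher-index medium gives a half-wave phase shift.
At the lower boundary (n = 1.41 to n = 1.0) the reflected ray undergoes no phase shift.
Net: one phase inversion between the two reflected rays.
With one net inversion, constructive interference in reflection requires 2 n t = (m + ½) λ.
Minimum at m = 0: t = λ / (4 n) = 584 / (4 × 1.41) = 104 nm.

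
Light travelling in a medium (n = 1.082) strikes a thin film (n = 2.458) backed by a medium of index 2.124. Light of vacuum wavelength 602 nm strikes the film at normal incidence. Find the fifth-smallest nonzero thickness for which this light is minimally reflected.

At the upper boundary (n = 1.082 to n = 2.458) the reflected ray undergoes a half-wave phase shift.
Ray reflecting at the bottom interface goes from n = 2.458 toward n = 2.124: no phase shift.
The two reflections differ by half a wavelength.
With one net inversion, destructive interference in reflection requires 2 n t = m λ.
The fifth-smallest nonzero thickness corresponds to m = 5: t = m λ / (2 n) = 5.00 × 602 / (2 × 2.458) = 612 nm.

612 nm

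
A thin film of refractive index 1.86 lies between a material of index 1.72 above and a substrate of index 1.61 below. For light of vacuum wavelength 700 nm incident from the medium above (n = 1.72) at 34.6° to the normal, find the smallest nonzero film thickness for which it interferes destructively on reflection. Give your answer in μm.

0.221 μm

Ray reflecting at the top interface goes from n = 1.72 toward n = 1.86: a half-wave phase shift.
Bottom surface (1.86 → 1.61): reflection off a lower-index medium gives no phase shift.
Net: one phase inversion between the two reflected rays.
With one net inversion, destructive interference in reflection requires 2 n t cos θ_r = m λ.
Snell's law: 1.72 sin 34.6° = 1.86 sin θ_r → sin θ_r = 0.525, cos θ_r = 0.851.
Minimum nonzero at m = 1: t = λ / (2 n cos θ_r) = 700 / (2 × 1.86 × 0.851) = 221 nm.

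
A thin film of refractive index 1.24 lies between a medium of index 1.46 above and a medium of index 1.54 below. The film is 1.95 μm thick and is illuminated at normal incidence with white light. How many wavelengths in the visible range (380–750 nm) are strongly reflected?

7

Top surface (1.46 → 1.24): reflection off a lower-index medium gives no phase shift.
Ray reflecting at the bottom interface goes from n = 1.24 toward n = 1.54: a half-wave phase shift.
Net: one phase inversion between the two reflected rays.
So the condition for constructive reflection is 2 n t = (m + ½) λ.
λ = 2 n t / (m + ½) = 4836 / (m + ½) nm.
m=5: 879 nm (IR); m=6: 744 nm (visible); m=7: 645 nm (visible); m=8: 569 nm (visible); m=9: 509 nm (visible); m=10: 461 nm (visible); m=11: 421 nm (visible); m=12: 387 nm (visible); m=13: 358 nm (UV).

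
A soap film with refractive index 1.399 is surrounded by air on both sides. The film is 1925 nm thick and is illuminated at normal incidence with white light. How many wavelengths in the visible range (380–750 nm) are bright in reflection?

Top surface (1.0 → 1.399): reflection off a higher-index medium gives a half-wave phase shift.
At the lower boundary (n = 1.399 to n = 1.0) the reflected ray undergoes no phase shift.
Exactly one π shift → a net half-wave offset.
With one net inversion, constructive interference in reflection requires 2 n t = (m + ½) λ.
λ = 2 n t / (m + ½) = 5386 / (m + ½) nm.
m=6: 829 nm (IR); m=7: 718 nm (visible); m=8: 634 nm (visible); m=9: 567 nm (visible); m=10: 513 nm (visible); m=11: 468 nm (visible); m=12: 431 nm (visible); m=13: 399 nm (visible); m=14: 371 nm (UV).

7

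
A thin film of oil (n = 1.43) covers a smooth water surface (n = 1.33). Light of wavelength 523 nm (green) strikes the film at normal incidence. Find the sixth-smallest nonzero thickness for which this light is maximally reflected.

1006 nm

At the upper boundary (n = 1.0 to n = 1.43) the reflected ray undergoes a half-wave phase shift.
Ray reflecting at the bottom interface goes from n = 1.43 toward n = 1.33: no phase shift.
Net: one phase inversion between the two reflected rays.
With one net inversion, constructive interference in reflection requires 2 n t = (m + ½) λ.
The sixth-smallest nonzero thickness corresponds to m = 5: t = (m + ½) λ / (2 n) = 5.50 × 523 / (2 × 1.43) = 1006 nm.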